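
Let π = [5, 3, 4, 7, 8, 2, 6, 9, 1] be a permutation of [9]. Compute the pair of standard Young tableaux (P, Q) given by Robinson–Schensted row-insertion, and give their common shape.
P = [1, 4, 6, 8, 9] / [2, 7] / [3] / [5];  Q = [1, 3, 4, 5, 8] / [2, 7] / [6] / [9];  common shape = (5, 2, 1, 1)

Row-insert the values π_1, π_2, … into P one at a time, bumping the leftmost entry strictly greater than the inserted value down to the next row. The recording tableau Q records, in position (i, j), the step at which that cell was added to P.
  Insert 5 (step 1): P = [5];  Q = [1]
  Insert 3 (step 2): P = [3] / [5];  Q = [1] / [2]
  Insert 4 (step 3): P = [3, 4] / [5];  Q = [1, 3] / [2]
  Insert 7 (step 4): P = [3, 4, 7] / [5];  Q = [1, 3, 4] / [2]
  Insert 8 (step 5): P = [3, 4, 7, 8] / [5];  Q = [1, 3, 4, 5] / [2]
  Insert 2 (step 6): P = [2, 4, 7, 8] / [3] / [5];  Q = [1, 3, 4, 5] / [2] / [6]
  Insert 6 (step 7): P = [2, 4, 6, 8] / [3, 7] / [5];  Q = [1, 3, 4, 5] / [2, 7] / [6]
  Insert 9 (step 8): P = [2, 4, 6, 8, 9] / [3, 7] / [5];  Q = [1, 3, 4, 5, 8] / [2, 7] / [6]
  Insert 1 (step 9): P = [1, 4, 6, 8, 9] / [2, 7] / [3] / [5];  Q = [1, 3, 4, 5, 8] / [2, 7] / [6] / [9]
Final shape: (5, 2, 1, 1).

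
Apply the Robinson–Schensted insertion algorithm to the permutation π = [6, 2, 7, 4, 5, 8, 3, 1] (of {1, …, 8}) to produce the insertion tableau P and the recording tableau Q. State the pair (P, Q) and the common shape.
P = [1, 3, 5, 8] / [2, 7] / [4] / [6];  Q = [1, 3, 5, 6] / [2, 4] / [7] / [8];  common shape = (4, 2, 1, 1)

Row-insert the values π_1, π_2, … into P one at a time, bumping the leftmost entry strictly greater than the inserted value down to the next row. The recording tableau Q records, in position (i, j), the step at which that cell was added to P.
  Insert 6 (step 1): P = [6];  Q = [1]
  Insert 2 (step 2): P = [2] / [6];  Q = [1] / [2]
  Insert 7 (step 3): P = [2, 7] / [6];  Q = [1, 3] / [2]
  Insert 4 (step 4): P = [2, 4] / [6, 7];  Q = [1, 3] / [2, 4]
  Insert 5 (step 5): P = [2, 4, 5] / [6, 7];  Q = [1, 3, 5] / [2, 4]
  Insert 8 (step 6): P = [2, 4, 5, 8] / [6, 7];  Q = [1, 3, 5, 6] / [2, 4]
  Insert 3 (step 7): P = [2, 3, 5, 8] / [4, 7] / [6];  Q = [1, 3, 5, 6] / [2, 4] / [7]
  Insert 1 (step 8): P = [1, 3, 5, 8] / [2, 7] / [4] / [6];  Q = [1, 3, 5, 6] / [2, 4] / [7] / [8]
Final shape: (4, 2, 1, 1).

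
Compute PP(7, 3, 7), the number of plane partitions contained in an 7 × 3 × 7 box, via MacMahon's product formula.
PP(7, 3, 7) = 877262100

Evaluate the triple product over i = 1..7, j = 1..3, k = 1..7. The factors are (2/1) · (3/2) · (4/3) · (5/4) · (6/5) · (7/6) · (8/7) · (3/2) · … (147 factors total). The numerators and denominators telescope so the product is an integer; carrying out the multiplication exactly gives PP(7, 3, 7) = 877262100.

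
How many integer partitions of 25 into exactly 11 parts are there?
p(25, 11 parts) = 131

Partitions of n into exactly k parts are in bijection with partitions of n − k into at most k parts (subtract 1 from each part). So p(25, exactly 11) = p(14, parts ≤ 11). Computing via the recurrence p(m, j) = p(m, j−1) + p(m−j, j) gives 131.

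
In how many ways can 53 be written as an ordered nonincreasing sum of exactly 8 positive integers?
p(53, 8 parts) = 17674

Partitions of n into exactly k parts are in bijection with partitions of n − k into at most k parts (subtract 1 from each part). So p(53, exactly 8) = p(45, parts ≤ 8). Computing via the recurrence p(m, j) = p(m, j−1) + p(m−j, j) gives 17674.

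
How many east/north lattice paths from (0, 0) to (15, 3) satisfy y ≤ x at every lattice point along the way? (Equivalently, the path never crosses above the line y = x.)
Number of paths = 663

By the reflection principle (André's argument), the number of monotone paths to (15, 3) with n ≤ m that never go above y = x is C(18, 15) − C(18, 16) = 816 − 153 = 663.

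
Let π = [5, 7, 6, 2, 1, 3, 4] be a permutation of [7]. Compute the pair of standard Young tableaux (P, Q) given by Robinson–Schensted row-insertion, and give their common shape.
P = [1, 3, 4] / [2, 6] / [5] / [7];  Q = [1, 2, 7] / [3, 6] / [4] / [5];  common shape = (3, 2, 1, 1)

Row-insert the values π_1, π_2, … into P one at a time, bumping the leftmost entry strictly greater than the inserted value down to the next row. The recording tableau Q records, in position (i, j), the step at which that cell was added to P.
  Insert 5 (step 1): P = [5];  Q = [1]
  Insert 7 (step 2): P = [5, 7];  Q = [1, 2]
  Insert 6 (step 3): P = [5, 6] / [7];  Q = [1, 2] / [3]
  Insert 2 (step 4): P = [2, 6] / [5] / [7];  Q = [1, 2] / [3] / [4]
  Insert 1 (step 5): P = [1, 6] / [2] / [5] / [7];  Q = [1, 2] / [3] / [4] / [5]
  Insert 3 (step 6): P = [1, 3] / [2, 6] / [5] / [7];  Q = [1, 2] / [3, 6] / [4] / [5]
  Insert 4 (step 7): P = [1, 3, 4] / [2, 6] / [5] / [7];  Q = [1, 2, 7] / [3, 6] / [4] / [5]
Final shape: (3, 2, 1, 1).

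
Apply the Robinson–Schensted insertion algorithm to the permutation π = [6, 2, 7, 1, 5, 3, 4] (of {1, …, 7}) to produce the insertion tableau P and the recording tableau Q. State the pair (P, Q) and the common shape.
P = [1, 3, 4] / [2, 5] / [6, 7];  Q = [1, 3, 7] / [2, 5] / [4, 6];  common shape = (3, 2, 2)

Row-insert the values π_1, π_2, … into P one at a time, bumping the leftmost entry strictly greater than the inserted value down to the next row. The recording tableau Q records, in position (i, j), the step at which that cell was added to P.
  Insert 6 (step 1): P = [6];  Q = [1]
  Insert 2 (step 2): P = [2] / [6];  Q = [1] / [2]
  Insert 7 (step 3): P = [2, 7] / [6];  Q = [1, 3] / [2]
  Insert 1 (step 4): P = [1, 7] / [2] / [6];  Q = [1, 3] / [2] / [4]
  Insert 5 (step 5): P = [1, 5] / [2, 7] / [6];  Q = [1, 3] / [2, 5] / [4]
  Insert 3 (step 6): P = [1, 3] / [2, 5] / [6, 7];  Q = [1, 3] / [2, 5] / [4, 6]
  Insert 4 (step 7): P = [1, 3, 4] / [2, 5] / [6, 7];  Q = [1, 3, 7] / [2, 5] / [4, 6]
Final shape: (3, 2, 2).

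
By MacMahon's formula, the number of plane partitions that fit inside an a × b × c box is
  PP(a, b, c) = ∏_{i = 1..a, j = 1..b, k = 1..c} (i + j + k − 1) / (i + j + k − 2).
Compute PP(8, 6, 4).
PP(8, 6, 4) = 90474964580

Evaluate the triple product over i = 1..8, j = 1..6, k = 1..4. The factors are (2/1) · (3/2) · (4/3) · (5/4) · (3/2) · (4/3) · (5/4) · (6/5) · … (192 factors total). The numerators and denominators telescope so the product is an integer; carrying out the multiplication exactly gives PP(8, 6, 4) = 90474964580.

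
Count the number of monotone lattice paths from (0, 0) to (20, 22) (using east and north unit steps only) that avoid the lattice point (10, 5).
Number of paths = 488457443565

Total paths from (0, 0) to (20, 22): C(42, 20) = 513791607420. Paths through (10, 5): (paths (0, 0) → (10, 5)) × (paths (10, 5) → (20, 22)) = C(15, 10) · C(27, 10) = 3003 · 8436285 = 25334163855. Avoidance count = 513791607420 − 25334163855 = 488457443565.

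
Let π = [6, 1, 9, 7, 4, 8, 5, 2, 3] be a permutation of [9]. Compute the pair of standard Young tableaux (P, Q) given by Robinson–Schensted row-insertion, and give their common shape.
P = [1, 2, 3] / [4, 5, 8] / [6, 7] / [9];  Q = [1, 3, 6] / [2, 4, 7] / [5, 9] / [8];  common shape = (3, 3, 2, 1)

Row-insert the values π_1, π_2, … into P one at a time, bumping the leftmost entry strictly greater than the inserted value down to the next row. The recording tableau Q records, in position (i, j), the step at which that cell was added to P.
  Insert 6 (step 1): P = [6];  Q = [1]
  Insert 1 (step 2): P = [1] / [6];  Q = [1] / [2]
  Insert 9 (step 3): P = [1, 9] / [6];  Q = [1, 3] / [2]
  Insert 7 (step 4): P = [1, 7] / [6, 9];  Q = [1, 3] / [2, 4]
  Insert 4 (step 5): P = [1, 4] / [6, 7] / [9];  Q = [1, 3] / [2, 4] / [5]
  Insert 8 (step 6): P = [1, 4, 8] / [6, 7] / [9];  Q = [1, 3, 6] / [2, 4] / [5]
  Insert 5 (step 7): P = [1, 4, 5] / [6, 7, 8] / [9];  Q = [1, 3, 6] / [2, 4, 7] / [5]
  Insert 2 (step 8): P = [1, 2, 5] / [4, 7, 8] / [6] / [9];  Q = [1, 3, 6] / [2, 4, 7] / [5] / [8]
  Insert 3 (step 9): P = [1, 2, 3] / [4, 5, 8] / [6, 7] / [9];  Q = [1, 3, 6] / [2, 4, 7] / [5, 9] / [8]
Final shape: (3, 3, 2, 1).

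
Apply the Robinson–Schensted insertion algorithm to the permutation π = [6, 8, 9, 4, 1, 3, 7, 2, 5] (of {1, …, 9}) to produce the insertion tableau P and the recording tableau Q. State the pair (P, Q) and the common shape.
P = [1, 2, 5] / [3, 7, 9] / [4, 8] / [6];  Q = [1, 2, 3] / [4, 6, 7] / [5, 9] / [8];  common shape = (3, 3, 2, 1)

Row-insert the values π_1, π_2, … into P one at a time, bumping the leftmost entry strictly greater than the inserted value down to the next row. The recording tableau Q records, in position (i, j), the step at which that cell was added to P.
  Insert 6 (step 1): P = [6];  Q = [1]
  Insert 8 (step 2): P = [6, 8];  Q = [1, 2]
  Insert 9 (step 3): P = [6, 8, 9];  Q = [1, 2, 3]
  Insert 4 (step 4): P = [4, 8, 9] / [6];  Q = [1, 2, 3] / [4]
  Insert 1 (step 5): P = [1, 8, 9] / [4] / [6];  Q = [1, 2, 3] / [4] / [5]
  Insert 3 (step 6): P = [1, 3, 9] / [4, 8] / [6];  Q = [1, 2, 3] / [4, 6] / [5]
  Insert 7 (step 7): P = [1, 3, 7] / [4, 8, 9] / [6];  Q = [1, 2, 3] / [4, 6, 7] / [5]
  Insert 2 (step 8): P = [1, 2, 7] / [3, 8, 9] / [4] / [6];  Q = [1, 2, 3] / [4, 6, 7] / [5] / [8]
  Insert 5 (step 9): P = [1, 2, 5] / [3, 7, 9] / [4, 8] / [6];  Q = [1, 2, 3] / [4, 6, 7] / [5, 9] / [8]
Final shape: (3, 3, 2, 1).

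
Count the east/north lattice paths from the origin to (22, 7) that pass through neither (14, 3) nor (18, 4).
Number of paths = 1087155

Inclusion–exclusion. Total paths: C(29, 22) = 1560780. Through P₁: C(17, 14)·C(12, 8) = 336600. Through P₂: C(22, 18)·C(7, 4) = 256025. Since P₁ is strictly southwest of P₂, a monotone path through both must visit P₁ then P₂; paths through both = C(17, 14)·C(5, 4)·C(7, 4) = 119000. Avoid both = 1560780 − 336600 − 256025 + 119000 = 1087155.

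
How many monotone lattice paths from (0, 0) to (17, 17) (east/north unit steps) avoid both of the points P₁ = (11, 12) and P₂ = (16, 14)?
Number of paths = 1240830036

Inclusion–exclusion. Total paths: C(34, 17) = 2333606220. Through P₁: C(23, 11)·C(11, 6) = 624660036. Through P₂: C(30, 16)·C(4, 1) = 581690700. Since P₁ is strictly southwest of P₂, a monotone path through both must visit P₁ then P₂; paths through both = C(23, 11)·C(7, 5)·C(4, 1) = 113574552. Avoid both = 2333606220 − 624660036 − 581690700 + 113574552 = 1240830036.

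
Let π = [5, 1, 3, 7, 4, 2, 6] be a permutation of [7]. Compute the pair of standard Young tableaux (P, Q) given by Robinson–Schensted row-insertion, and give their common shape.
P = [1, 2, 4, 6] / [3, 7] / [5];  Q = [1, 3, 4, 7] / [2, 5] / [6];  common shape = (4, 2, 1)

Row-insert the values π_1, π_2, … into P one at a time, bumping the leftmost entry strictly greater than the inserted value down to the next row. The recording tableau Q records, in position (i, j), the step at which that cell was added to P.
  Insert 5 (step 1): P = [5];  Q = [1]
  Insert 1 (step 2): P = [1] / [5];  Q = [1] / [2]
  Insert 3 (step 3): P = [1, 3] / [5];  Q = [1, 3] / [2]
  Insert 7 (step 4): P = [1, 3, 7] / [5];  Q = [1, 3, 4] / [2]
  Insert 4 (step 5): P = [1, 3, 4] / [5, 7];  Q = [1, 3, 4] / [2, 5]
  Insert 2 (step 6): P = [1, 2, 4] / [3, 7] / [5];  Q = [1, 3, 4] / [2, 5] / [6]
  Insert 6 (step 7): P = [1, 2, 4, 6] / [3, 7] / [5];  Q = [1, 3, 4, 7] / [2, 5] / [6]
Final shape: (4, 2, 1).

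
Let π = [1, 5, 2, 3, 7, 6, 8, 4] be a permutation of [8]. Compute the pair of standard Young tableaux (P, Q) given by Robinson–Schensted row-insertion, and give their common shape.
P = [1, 2, 3, 4, 8] / [5, 6] / [7];  Q = [1, 2, 4, 5, 7] / [3, 6] / [8];  common shape = (5, 2, 1)

Row-insert the values π_1, π_2, … into P one at a time, bumping the leftmost entry strictly greater than the inserted value down to the next row. The recording tableau Q records, in position (i, j), the step at which that cell was added to P.
  Insert 1 (step 1): P = [1];  Q = [1]
  Insert 5 (step 2): P = [1, 5];  Q = [1, 2]
  Insert 2 (step 3): P = [1, 2] / [5];  Q = [1, 2] / [3]
  Insert 3 (step 4): P = [1, 2, 3] / [5];  Q = [1, 2, 4] / [3]
  Insert 7 (step 5): P = [1, 2, 3, 7] / [5];  Q = [1, 2, 4, 5] / [3]
  Insert 6 (step 6): P = [1, 2, 3, 6] / [5, 7];  Q = [1, 2, 4, 5] / [3, 6]
  Insert 8 (step 7): P = [1, 2, 3, 6, 8] / [5, 7];  Q = [1, 2, 4, 5, 7] / [3, 6]
  Insert 4 (step 8): P = [1, 2, 3, 4, 8] / [5, 6] / [7];  Q = [1, 2, 4, 5, 7] / [3, 6] / [8]
Final shape: (5, 2, 1).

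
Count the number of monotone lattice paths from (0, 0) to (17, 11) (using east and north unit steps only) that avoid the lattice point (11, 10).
Number of paths = 19005168

Total paths from (0, 0) to (17, 11): C(28, 17) = 21474180. Paths through (11, 10): (paths (0, 0) → (11, 10)) × (paths (11, 10) → (17, 11)) = C(21, 11) · C(7, 6) = 352716 · 7 = 2469012. Avoidance count = 21474180 − 2469012 = 19005168.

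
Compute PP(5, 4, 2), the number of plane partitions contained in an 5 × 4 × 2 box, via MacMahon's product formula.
PP(5, 4, 2) = 5292

Evaluate the triple product over i = 1..5, j = 1..4, k = 1..2. The factors are (2/1) · (3/2) · (3/2) · (4/3) · (4/3) · (5/4) · (5/4) · (6/5) · … (40 factors total). The numerators and denominators telescope so the product is an integer; carrying out the multiplication exactly gives PP(5, 4, 2) = 5292.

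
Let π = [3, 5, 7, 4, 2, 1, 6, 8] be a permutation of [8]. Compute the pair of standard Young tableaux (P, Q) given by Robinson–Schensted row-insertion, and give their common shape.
P = [1, 4, 6, 8] / [2, 7] / [3] / [5];  Q = [1, 2, 3, 8] / [4, 7] / [5] / [6];  common shape = (4, 2, 1, 1)

Row-insert the values π_1, π_2, … into P one at a time, bumping the leftmost entry strictly greater than the inserted value down to the next row. The recording tableau Q records, in position (i, j), the step at which that cell was added to P.
  Insert 3 (step 1): P = [3];  Q = [1]
  Insert 5 (step 2): P = [3, 5];  Q = [1, 2]
  Insert 7 (step 3): P = [3, 5, 7];  Q = [1, 2, 3]
  Insert 4 (step 4): P = [3, 4, 7] / [5];  Q = [1, 2, 3] / [4]
  Insert 2 (step 5): P = [2, 4, 7] / [3] / [5];  Q = [1, 2, 3] / [4] / [5]
  Insert 1 (step 6): P = [1, 4, 7] / [2] / [3] / [5];  Q = [1, 2, 3] / [4] / [5] / [6]
  Insert 6 (step 7): P = [1, 4, 6] / [2, 7] / [3] / [5];  Q = [1, 2, 3] / [4, 7] / [5] / [6]
  Insert 8 (step 8): P = [1, 4, 6, 8] / [2, 7] / [3] / [5];  Q = [1, 2, 3, 8] / [4, 7] / [5] / [6]
Final shape: (4, 2, 1, 1).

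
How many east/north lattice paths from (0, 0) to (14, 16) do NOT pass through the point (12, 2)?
Number of paths = 145411755

Total paths from (0, 0) to (14, 16): C(30, 14) = 145422675. Paths through (12, 2): (paths (0, 0) → (12, 2)) × (paths (12, 2) → (14, 16)) = C(14, 12) · C(16, 2) = 91 · 120 = 10920. Avoidance count = 145422675 − 10920 = 145411755.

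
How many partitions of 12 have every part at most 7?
p(12, parts ≤ 7) = 65

Partitions of 12 with all parts ≤ 7: 7+5, 7+4+1, 7+3+2, 7+3+1+1, 7+2+2+1, 7+2+1+1+1, 7+1+1+1+1+1, 6+6, 6+5+1, 6+4+2, 6+4+1+1, 6+3+3, 6+3+2+1, 6+3+1+1+1, 6+2+2+2, 6+2+2+1+1, 6+2+1+1+1+1, 6+1+1+1+1+1+1, 5+5+2, 5+5+1+1, 5+4+3, 5+4+2+1, 5+4+1+1+1, 5+3+3+1, 5+3+2+2, 5+3+2+1+1, 5+3+1+1+1+1, 5+2+2+2+1, 5+2+2+1+1+1, 5+2+1+1+1+1+1, … (65 total). Count = 65.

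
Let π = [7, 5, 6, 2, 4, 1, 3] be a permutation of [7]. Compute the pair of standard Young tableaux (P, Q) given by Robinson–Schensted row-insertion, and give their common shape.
P = [1, 3] / [2, 4] / [5, 6] / [7];  Q = [1, 3] / [2, 5] / [4, 7] / [6];  common shape = (2, 2, 2, 1)

Row-insert the values π_1, π_2, … into P one at a time, bumping the leftmost entry strictly greater than the inserted value down to the next row. The recording tableau Q records, in position (i, j), the step at which that cell was added to P.
  Insert 7 (step 1): P = [7];  Q = [1]
  Insert 5 (step 2): P = [5] / [7];  Q = [1] / [2]
  Insert 6 (step 3): P = [5, 6] / [7];  Q = [1, 3] / [2]
  Insert 2 (step 4): P = [2, 6] / [5] / [7];  Q = [1, 3] / [2] / [4]
  Insert 4 (step 5): P = [2, 4] / [5, 6] / [7];  Q = [1, 3] / [2, 5] / [4]
  Insert 1 (step 6): P = [1, 4] / [2, 6] / [5] / [7];  Q = [1, 3] / [2, 5] / [4] / [6]
  Insert 3 (step 7): P = [1, 3] / [2, 4] / [5, 6] / [7];  Q = [1, 3] / [2, 5] / [4, 7] / [6]
Final shape: (2, 2, 2, 1).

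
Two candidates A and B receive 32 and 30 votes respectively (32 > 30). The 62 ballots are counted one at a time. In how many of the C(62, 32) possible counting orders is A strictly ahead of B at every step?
Strict-lead orderings = 14544636039226909

Total orderings of the 62 votes with 32 for A: C(62, 32) = 450883717216034179. By the Bertrand ballot formula (Cycle Lemma / reflection principle), the number of orderings in which A is strictly ahead of B throughout is (p − q)/(p + q) · C(p + q, p) = (32 − 30)/(32 + 30) · 450883717216034179 = 14544636039226909.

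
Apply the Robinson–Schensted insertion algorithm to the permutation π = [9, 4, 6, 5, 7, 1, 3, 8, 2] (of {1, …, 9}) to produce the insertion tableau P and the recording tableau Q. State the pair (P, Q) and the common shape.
P = [1, 2, 7, 8] / [3, 5] / [4] / [6] / [9];  Q = [1, 3, 5, 8] / [2, 7] / [4] / [6] / [9];  common shape = (4, 2, 1, 1, 1)

Row-insert the values π_1, π_2, … into P one at a time, bumping the leftmost entry strictly greater than the inserted value down to the next row. The recording tableau Q records, in position (i, j), the step at which that cell was added to P.
  Insert 9 (step 1): P = [9];  Q = [1]
  Insert 4 (step 2): P = [4] / [9];  Q = [1] / [2]
  Insert 6 (step 3): P = [4, 6] / [9];  Q = [1, 3] / [2]
  Insert 5 (step 4): P = [4, 5] / [6] / [9];  Q = [1, 3] / [2] / [4]
  Insert 7 (step 5): P = [4, 5, 7] / [6] / [9];  Q = [1, 3, 5] / [2] / [4]
  Insert 1 (step 6): P = [1, 5, 7] / [4] / [6] / [9];  Q = [1, 3, 5] / [2] / [4] / [6]
  Insert 3 (step 7): P = [1, 3, 7] / [4, 5] / [6] / [9];  Q = [1, 3, 5] / [2, 7] / [4] / [6]
  Insert 8 (step 8): P = [1, 3, 7, 8] / [4, 5] / [6] / [9];  Q = [1, 3, 5, 8] / [2, 7] / [4] / [6]
  Insert 2 (step 9): P = [1, 2, 7, 8] / [3, 5] / [4] / [6] / [9];  Q = [1, 3, 5, 8] / [2, 7] / [4] / [6] / [9]
Final shape: (4, 2, 1, 1, 1).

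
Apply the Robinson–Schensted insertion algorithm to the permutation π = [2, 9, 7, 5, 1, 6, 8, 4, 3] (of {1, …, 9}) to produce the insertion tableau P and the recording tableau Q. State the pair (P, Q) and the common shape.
P = [1, 3, 6, 8] / [2, 4] / [5] / [7] / [9];  Q = [1, 2, 6, 7] / [3, 8] / [4] / [5] / [9];  common shape = (4, 2, 1, 1, 1)

Row-insert the values π_1, π_2, … into P one at a time, bumping the leftmost entry strictly greater than the inserted value down to the next row. The recording tableau Q records, in position (i, j), the step at which that cell was added to P.
  Insert 2 (step 1): P = [2];  Q = [1]
  Insert 9 (step 2): P = [2, 9];  Q = [1, 2]
  Insert 7 (step 3): P = [2, 7] / [9];  Q = [1, 2] / [3]
  Insert 5 (step 4): P = [2, 5] / [7] / [9];  Q = [1, 2] / [3] / [4]
  Insert 1 (step 5): P = [1, 5] / [2] / [7] / [9];  Q = [1, 2] / [3] / [4] / [5]
  Insert 6 (step 6): P = [1, 5, 6] / [2] / [7] / [9];  Q = [1, 2, 6] / [3] / [4] / [5]
  Insert 8 (step 7): P = [1, 5, 6, 8] / [2] / [7] / [9];  Q = [1, 2, 6, 7] / [3] / [4] / [5]
  Insert 4 (step 8): P = [1, 4, 6, 8] / [2, 5] / [7] / [9];  Q = [1, 2, 6, 7] / [3, 8] / [4] / [5]
  Insert 3 (step 9): P = [1, 3, 6, 8] / [2, 4] / [5] / [7] / [9];  Q = [1, 2, 6, 7] / [3, 8] / [4] / [5] / [9]
Final shape: (4, 2, 1, 1, 1).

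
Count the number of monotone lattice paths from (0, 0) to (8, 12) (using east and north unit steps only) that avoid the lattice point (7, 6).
Number of paths = 113958

Total paths from (0, 0) to (8, 12): C(20, 8) = 125970. Paths through (7, 6): (paths (0, 0) → (7, 6)) × (paths (7, 6) → (8, 12)) = C(13, 7) · C(7, 1) = 1716 · 7 = 12012. Avoidance count = 125970 − 12012 = 113958.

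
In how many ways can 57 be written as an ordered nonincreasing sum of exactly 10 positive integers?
p(57, 10 parts) = 43214

Partitions of n into exactly k parts are in bijection with partitions of n − k into at most k parts (subtract 1 from each part). So p(57, exactly 10) = p(47, parts ≤ 10). Computing via the recurrence p(m, j) = p(m, j−1) + p(m−j, j) gives 43214.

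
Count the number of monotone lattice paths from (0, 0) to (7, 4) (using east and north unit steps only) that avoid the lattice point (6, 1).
Number of paths = 302

Total paths from (0, 0) to (7, 4): C(11, 7) = 330. Paths through (6, 1): (paths (0, 0) → (6, 1)) × (paths (6, 1) → (7, 4)) = C(7, 6) · C(4, 1) = 7 · 4 = 28. Avoidance count = 330 − 28 = 302.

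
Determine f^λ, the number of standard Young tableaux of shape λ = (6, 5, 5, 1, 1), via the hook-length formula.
# SYT of shape (6, 5, 5, 1, 1) = 2362932

Hook-length formula: f^λ = n! / Π hook(c), product over all cells c of the Young diagram. For λ = (6, 5, 5, 1, 1), n = 18 boxes. Hook lengths by row (left-to-right, top-to-bottom): [10, 7, 6, 5, 4, 1]; [8, 5, 4, 3, 2]; [7, 4, 3, 2, 1]; [2]; [1]. Product of hooks = 2709504000. So f^λ = 18! / 2709504000 = 6402373705728000 / 2709504000 = 2362932.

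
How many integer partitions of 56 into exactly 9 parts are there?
p(56, 9 parts) = 32278

Partitions of n into exactly k parts are in bijection with partitions of n − k into at most k parts (subtract 1 from each part). So p(56, exactly 9) = p(47, parts ≤ 9). Computing via the recurrence p(m, j) = p(m, j−1) + p(m−j, j) gives 32278.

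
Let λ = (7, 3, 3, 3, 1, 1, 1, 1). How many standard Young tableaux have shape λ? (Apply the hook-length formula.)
# SYT of shape (7, 3, 3, 3, 1, 1, 1, 1) = 57736250

Hook-length formula: f^λ = n! / Π hook(c), product over all cells c of the Young diagram. For λ = (7, 3, 3, 3, 1, 1, 1, 1), n = 20 boxes. Hook lengths by row (left-to-right, top-to-bottom): [14, 9, 8, 4, 3, 2, 1]; [9, 4, 3]; [8, 3, 2]; [7, 2, 1]; [4]; [3]; [2]; [1]. Product of hooks = 42138206208. So f^λ = 20! / 42138206208 = 2432902008176640000 / 42138206208 = 57736250.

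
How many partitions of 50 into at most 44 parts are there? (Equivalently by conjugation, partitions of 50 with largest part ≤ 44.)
p(50, parts ≤ 44) = 204207

Use the recurrence p(n, m) = p(n, m−1) + p(n−m, m): either the largest part is < m (count p(n, m−1)) or the largest part is exactly m (remove one copy of m, count p(n−m, m)). With p(0, ·) = 1 this gives p(50, parts ≤ 44) = 204207. (By conjugating Young diagrams, this also counts partitions of 50 into at most 44 parts.)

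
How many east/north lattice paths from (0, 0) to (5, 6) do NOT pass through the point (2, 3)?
Number of paths = 262

Total paths from (0, 0) to (5, 6): C(11, 5) = 462. Paths through (2, 3): (paths (0, 0) → (2, 3)) × (paths (2, 3) → (5, 6)) = C(5, 2) · C(6, 3) = 10 · 20 = 200. Avoidance count = 462 − 200 = 262.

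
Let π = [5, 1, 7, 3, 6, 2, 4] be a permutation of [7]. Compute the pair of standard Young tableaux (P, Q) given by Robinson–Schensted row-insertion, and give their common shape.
P = [1, 2, 4] / [3, 6] / [5, 7];  Q = [1, 3, 5] / [2, 4] / [6, 7];  common shape = (3, 2, 2)

Row-insert the values π_1, π_2, … into P one at a time, bumping the leftmost entry strictly greater than the inserted value down to the next row. The recording tableau Q records, in position (i, j), the step at which that cell was added to P.
  Insert 5 (step 1): P = [5];  Q = [1]
  Insert 1 (step 2): P = [1] / [5];  Q = [1] / [2]
  Insert 7 (step 3): P = [1, 7] / [5];  Q = [1, 3] / [2]
  Insert 3 (step 4): P = [1, 3] / [5, 7];  Q = [1, 3] / [2, 4]
  Insert 6 (step 5): P = [1, 3, 6] / [5, 7];  Q = [1, 3, 5] / [2, 4]
  Insert 2 (step 6): P = [1, 2, 6] / [3, 7] / [5];  Q = [1, 3, 5] / [2, 4] / [6]
  Insert 4 (step 7): P = [1, 2, 4] / [3, 6] / [5, 7];  Q = [1, 3, 5] / [2, 4] / [6, 7]
Final shape: (3, 2, 2).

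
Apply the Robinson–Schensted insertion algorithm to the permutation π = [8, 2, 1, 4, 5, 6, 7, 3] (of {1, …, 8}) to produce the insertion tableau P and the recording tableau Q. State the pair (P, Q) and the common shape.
P = [1, 3, 5, 6, 7] / [2, 4] / [8];  Q = [1, 4, 5, 6, 7] / [2, 8] / [3];  common shape = (5, 2, 1)

Row-insert the values π_1, π_2, … into P one at a time, bumping the leftmost entry strictly greater than the inserted value down to the next row. The recording tableau Q records, in position (i, j), the step at which that cell was added to P.
  Insert 8 (step 1): P = [8];  Q = [1]
  Insert 2 (step 2): P = [2] / [8];  Q = [1] / [2]
  Insert 1 (step 3): P = [1] / [2] / [8];  Q = [1] / [2] / [3]
  Insert 4 (step 4): P = [1, 4] / [2] / [8];  Q = [1, 4] / [2] / [3]
  Insert 5 (step 5): P = [1, 4, 5] / [2] / [8];  Q = [1, 4, 5] / [2] / [3]
  Insert 6 (step 6): P = [1, 4, 5, 6] / [2] / [8];  Q = [1, 4, 5, 6] / [2] / [3]
  Insert 7 (step 7): P = [1, 4, 5, 6, 7] / [2] / [8];  Q = [1, 4, 5, 6, 7] / [2] / [3]
  Insert 3 (step 8): P = [1, 3, 5, 6, 7] / [2, 4] / [8];  Q = [1, 4, 5, 6, 7] / [2, 8] / [3]
Final shape: (5, 2, 1).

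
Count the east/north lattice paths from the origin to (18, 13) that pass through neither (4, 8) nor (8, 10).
Number of paths = 190105977

Inclusion–exclusion. Total paths: C(31, 18) = 206253075. Through P₁: C(12, 4)·C(19, 14) = 5755860. Through P₂: C(18, 8)·C(13, 10) = 12514788. Since P₁ is strictly southwest of P₂, a monotone path through both must visit P₁ then P₂; paths through both = C(12, 4)·C(6, 4)·C(13, 10) = 2123550. Avoid both = 206253075 − 5755860 − 12514788 + 2123550 = 190105977.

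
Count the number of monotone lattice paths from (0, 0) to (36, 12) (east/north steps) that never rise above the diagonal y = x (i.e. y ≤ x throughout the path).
Number of paths = 47073334100

By the reflection principle (André's argument), the number of monotone paths to (36, 12) with n ≤ m that never go above y = x is C(48, 36) − C(48, 37) = 69668534468 − 22595200368 = 47073334100.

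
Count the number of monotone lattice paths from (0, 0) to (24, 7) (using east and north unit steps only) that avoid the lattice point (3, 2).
Number of paths = 1971775

Total paths from (0, 0) to (24, 7): C(31, 24) = 2629575. Paths through (3, 2): (paths (0, 0) → (3, 2)) × (paths (3, 2) → (24, 7)) = C(5, 3) · C(26, 21) = 10 · 65780 = 657800. Avoidance count = 2629575 − 657800 = 1971775.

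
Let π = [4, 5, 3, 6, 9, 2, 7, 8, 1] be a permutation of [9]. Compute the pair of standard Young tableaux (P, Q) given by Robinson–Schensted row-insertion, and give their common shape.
P = [1, 5, 6, 7, 8] / [2, 9] / [3] / [4];  Q = [1, 2, 4, 5, 8] / [3, 7] / [6] / [9];  common shape = (5, 2, 1, 1)

Row-insert the values π_1, π_2, … into P one at a time, bumping the leftmost entry strictly greater than the inserted value down to the next row. The recording tableau Q records, in position (i, j), the step at which that cell was added to P.
  Insert 4 (step 1): P = [4];  Q = [1]
  Insert 5 (step 2): P = [4, 5];  Q = [1, 2]
  Insert 3 (step 3): P = [3, 5] / [4];  Q = [1, 2] / [3]
  Insert 6 (step 4): P = [3, 5, 6] / [4];  Q = [1, 2, 4] / [3]
  Insert 9 (step 5): P = [3, 5, 6, 9] / [4];  Q = [1, 2, 4, 5] / [3]
  Insert 2 (step 6): P = [2, 5, 6, 9] / [3] / [4];  Q = [1, 2, 4, 5] / [3] / [6]
  Insert 7 (step 7): P = [2, 5, 6, 7] / [3, 9] / [4];  Q = [1, 2, 4, 5] / [3, 7] / [6]
  Insert 8 (step 8): P = [2, 5, 6, 7, 8] / [3, 9] / [4];  Q = [1, 2, 4, 5, 8] / [3, 7] / [6]
  Insert 1 (step 9): P = [1, 5, 6, 7, 8] / [2, 9] / [3] / [4];  Q = [1, 2, 4, 5, 8] / [3, 7] / [6] / [9]
Final shape: (5, 2, 1, 1).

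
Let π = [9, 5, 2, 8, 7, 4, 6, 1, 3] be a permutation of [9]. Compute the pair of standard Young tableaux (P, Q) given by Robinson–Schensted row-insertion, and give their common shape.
P = [1, 3, 6] / [2, 4] / [5, 7] / [8] / [9];  Q = [1, 4, 7] / [2, 5] / [3, 9] / [6] / [8];  common shape = (3, 2, 2, 1, 1)

Row-insert the values π_1, π_2, … into P one at a time, bumping the leftmost entry strictly greater than the inserted value down to the next row. The recording tableau Q records, in position (i, j), the step at which that cell was added to P.
  Insert 9 (step 1): P = [9];  Q = [1]
  Insert 5 (step 2): P = [5] / [9];  Q = [1] / [2]
  Insert 2 (step 3): P = [2] / [5] / [9];  Q = [1] / [2] / [3]
  Insert 8 (step 4): P = [2, 8] / [5] / [9];  Q = [1, 4] / [2] / [3]
  Insert 7 (step 5): P = [2, 7] / [5, 8] / [9];  Q = [1, 4] / [2, 5] / [3]
  Insert 4 (step 6): P = [2, 4] / [5, 7] / [8] / [9];  Q = [1, 4] / [2, 5] / [3] / [6]
  Insert 6 (step 7): P = [2, 4, 6] / [5, 7] / [8] / [9];  Q = [1, 4, 7] / [2, 5] / [3] / [6]
  Insert 1 (step 8): P = [1, 4, 6] / [2, 7] / [5] / [8] / [9];  Q = [1, 4, 7] / [2, 5] / [3] / [6] / [8]
  Insert 3 (step 9): P = [1, 3, 6] / [2, 4] / [5, 7] / [8] / [9];  Q = [1, 4, 7] / [2, 5] / [3, 9] / [6] / [8]
Final shape: (3, 2, 2, 1, 1).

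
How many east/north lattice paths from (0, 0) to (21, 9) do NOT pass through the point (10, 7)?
Number of paths = 12790206

Total paths from (0, 0) to (21, 9): C(30, 21) = 14307150. Paths through (10, 7): (paths (0, 0) → (10, 7)) × (paths (10, 7) → (21, 9)) = C(17, 10) · C(13, 11) = 19448 · 78 = 1516944. Avoidance count = 14307150 − 1516944 = 12790206.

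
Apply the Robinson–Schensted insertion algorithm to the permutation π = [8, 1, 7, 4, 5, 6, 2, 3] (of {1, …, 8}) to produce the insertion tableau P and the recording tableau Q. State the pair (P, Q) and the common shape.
P = [1, 2, 3, 6] / [4, 5] / [7] / [8];  Q = [1, 3, 5, 6] / [2, 8] / [4] / [7];  common shape = (4, 2, 1, 1)

Row-insert the values π_1, π_2, … into P one at a time, bumping the leftmost entry strictly greater than the inserted value down to the next row. The recording tableau Q records, in position (i, j), the step at which that cell was added to P.
  Insert 8 (step 1): P = [8];  Q = [1]
  Insert 1 (step 2): P = [1] / [8];  Q = [1] / [2]
  Insert 7 (step 3): P = [1, 7] / [8];  Q = [1, 3] / [2]
  Insert 4 (step 4): P = [1, 4] / [7] / [8];  Q = [1, 3] / [2] / [4]
  Insert 5 (step 5): P = [1, 4, 5] / [7] / [8];  Q = [1, 3, 5] / [2] / [4]
  Insert 6 (step 6): P = [1, 4, 5, 6] / [7] / [8];  Q = [1, 3, 5, 6] / [2] / [4]
  Insert 2 (step 7): P = [1, 2, 5, 6] / [4] / [7] / [8];  Q = [1, 3, 5, 6] / [2] / [4] / [7]
  Insert 3 (step 8): P = [1, 2, 3, 6] / [4, 5] / [7] / [8];  Q = [1, 3, 5, 6] / [2, 8] / [4] / [7]
Final shape: (4, 2, 1, 1).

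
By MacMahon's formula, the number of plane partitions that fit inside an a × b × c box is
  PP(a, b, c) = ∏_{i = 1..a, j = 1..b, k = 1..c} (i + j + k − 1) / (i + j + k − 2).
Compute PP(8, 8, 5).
PP(8, 8, 5) = 3940599631842016

Evaluate the triple product over i = 1..8, j = 1..8, k = 1..5. The factors are (2/1) · (3/2) · (4/3) · (5/4) · (6/5) · (3/2) · (4/3) · (5/4) · … (320 factors total). The numerators and denominators telescope so the product is an integer; carrying out the multiplication exactly gives PP(8, 8, 5) = 3940599631842016.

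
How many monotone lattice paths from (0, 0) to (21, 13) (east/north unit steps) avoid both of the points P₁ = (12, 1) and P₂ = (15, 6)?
Number of paths = 832294894

Inclusion–exclusion. Total paths: C(34, 21) = 927983760. Through P₁: C(13, 12)·C(21, 9) = 3821090. Through P₂: C(21, 15)·C(13, 6) = 93117024. Since P₁ is strictly southwest of P₂, a monotone path through both must visit P₁ then P₂; paths through both = C(13, 12)·C(8, 3)·C(13, 6) = 1249248. Avoid both = 927983760 − 3821090 − 93117024 + 1249248 = 832294894.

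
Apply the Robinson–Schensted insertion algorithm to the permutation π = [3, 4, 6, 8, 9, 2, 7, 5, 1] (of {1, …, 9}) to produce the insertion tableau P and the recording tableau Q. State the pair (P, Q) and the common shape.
P = [1, 4, 5, 7, 9] / [2, 6] / [3] / [8];  Q = [1, 2, 3, 4, 5] / [6, 7] / [8] / [9];  common shape = (5, 2, 1, 1)

Row-insert the values π_1, π_2, … into P one at a time, bumping the leftmost entry strictly greater than the inserted value down to the next row. The recording tableau Q records, in position (i, j), the step at which that cell was added to P.
  Insert 3 (step 1): P = [3];  Q = [1]
  Insert 4 (step 2): P = [3, 4];  Q = [1, 2]
  Insert 6 (step 3): P = [3, 4, 6];  Q = [1, 2, 3]
  Insert 8 (step 4): P = [3, 4, 6, 8];  Q = [1, 2, 3, 4]
  Insert 9 (step 5): P = [3, 4, 6, 8, 9];  Q = [1, 2, 3, 4, 5]
  Insert 2 (step 6): P = [2, 4, 6, 8, 9] / [3];  Q = [1, 2, 3, 4, 5] / [6]
  Insert 7 (step 7): P = [2, 4, 6, 7, 9] / [3, 8];  Q = [1, 2, 3, 4, 5] / [6, 7]
  Insert 5 (step 8): P = [2, 4, 5, 7, 9] / [3, 6] / [8];  Q = [1, 2, 3, 4, 5] / [6, 7] / [8]
  Insert 1 (step 9): P = [1, 4, 5, 7, 9] / [2, 6] / [3] / [8];  Q = [1, 2, 3, 4, 5] / [6, 7] / [8] / [9]
Final shape: (5, 2, 1, 1).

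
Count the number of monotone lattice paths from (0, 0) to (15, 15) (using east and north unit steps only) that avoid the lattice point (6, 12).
Number of paths = 151033440

Total paths from (0, 0) to (15, 15): C(30, 15) = 155117520. Paths through (6, 12): (paths (0, 0) → (6, 12)) × (paths (6, 12) → (15, 15)) = C(18, 6) · C(12, 9) = 18564 · 220 = 4084080. Avoidance count = 155117520 − 4084080 = 151033440.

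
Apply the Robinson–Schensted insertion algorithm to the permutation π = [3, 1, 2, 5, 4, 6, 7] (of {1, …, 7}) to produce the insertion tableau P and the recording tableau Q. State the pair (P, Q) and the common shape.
P = [1, 2, 4, 6, 7] / [3, 5];  Q = [1, 3, 4, 6, 7] / [2, 5];  common shape = (5, 2)

Row-insert the values π_1, π_2, … into P one at a time, bumping the leftmost entry strictly greater than the inserted value down to the next row. The recording tableau Q records, in position (i, j), the step at which that cell was added to P.
  Insert 3 (step 1): P = [3];  Q = [1]
  Insert 1 (step 2): P = [1] / [3];  Q = [1] / [2]
  Insert 2 (step 3): P = [1, 2] / [3];  Q = [1, 3] / [2]
  Insert 5 (step 4): P = [1, 2, 5] / [3];  Q = [1, 3, 4] / [2]
  Insert 4 (step 5): P = [1, 2, 4] / [3, 5];  Q = [1, 3, 4] / [2, 5]
  Insert 6 (step 6): P = [1, 2, 4, 6] / [3, 5];  Q = [1, 3, 4, 6] / [2, 5]
  Insert 7 (step 7): P = [1, 2, 4, 6, 7] / [3, 5];  Q = [1, 3, 4, 6, 7] / [2, 5]
Final shape: (5, 2).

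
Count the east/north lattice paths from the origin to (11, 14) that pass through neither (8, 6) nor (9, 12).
Number of paths = 2324451

Inclusion–exclusion. Total paths: C(25, 11) = 4457400. Through P₁: C(14, 8)·C(11, 3) = 495495. Through P₂: C(21, 9)·C(4, 2) = 1763580. Since P₁ is strictly southwest of P₂, a monotone path through both must visit P₁ then P₂; paths through both = C(14, 8)·C(7, 1)·C(4, 2) = 126126. Avoid both = 4457400 − 495495 − 1763580 + 126126 = 2324451.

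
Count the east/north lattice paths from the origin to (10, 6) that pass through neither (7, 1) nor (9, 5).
Number of paths = 3796

Inclusion–exclusion. Total paths: C(16, 10) = 8008. Through P₁: C(8, 7)·C(8, 3) = 448. Through P₂: C(14, 9)·C(2, 1) = 4004. Since P₁ is strictly southwest of P₂, a monotone path through both must visit P₁ then P₂; paths through both = C(8, 7)·C(6, 2)·C(2, 1) = 240. Avoid both = 8008 − 448 − 4004 + 240 = 3796.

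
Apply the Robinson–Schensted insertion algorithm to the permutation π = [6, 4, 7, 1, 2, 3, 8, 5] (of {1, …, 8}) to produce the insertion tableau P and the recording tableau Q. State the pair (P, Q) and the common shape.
P = [1, 2, 3, 5] / [4, 7, 8] / [6];  Q = [1, 3, 6, 7] / [2, 5, 8] / [4];  common shape = (4, 3, 1)

Row-insert the values π_1, π_2, … into P one at a time, bumping the leftmost entry strictly greater than the inserted value down to the next row. The recording tableau Q records, in position (i, j), the step at which that cell was added to P.
  Insert 6 (step 1): P = [6];  Q = [1]
  Insert 4 (step 2): P = [4] / [6];  Q = [1] / [2]
  Insert 7 (step 3): P = [4, 7] / [6];  Q = [1, 3] / [2]
  Insert 1 (step 4): P = [1, 7] / [4] / [6];  Q = [1, 3] / [2] / [4]
  Insert 2 (step 5): P = [1, 2] / [4, 7] / [6];  Q = [1, 3] / [2, 5] / [4]
  Insert 3 (step 6): P = [1, 2, 3] / [4, 7] / [6];  Q = [1, 3, 6] / [2, 5] / [4]
  Insert 8 (step 7): P = [1, 2, 3, 8] / [4, 7] / [6];  Q = [1, 3, 6, 7] / [2, 5] / [4]
  Insert 5 (step 8): P = [1, 2, 3, 5] / [4, 7, 8] / [6];  Q = [1, 3, 6, 7] / [2, 5, 8] / [4]
Final shape: (4, 3, 1).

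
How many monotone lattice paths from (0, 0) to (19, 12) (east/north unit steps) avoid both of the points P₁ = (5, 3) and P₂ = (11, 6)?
Number of paths = 72318869

Inclusion–exclusion. Total paths: C(31, 19) = 141120525. Through P₁: C(8, 5)·C(23, 14) = 45762640. Through P₂: C(17, 11)·C(14, 8) = 37165128. Since P₁ is strictly southwest of P₂, a monotone path through both must visit P₁ then P₂; paths through both = C(8, 5)·C(9, 6)·C(14, 8) = 14126112. Avoid both = 141120525 − 45762640 − 37165128 + 14126112 = 72318869.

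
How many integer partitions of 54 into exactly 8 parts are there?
p(54, 8 parts) = 19805

Partitions of n into exactly k parts are in bijection with partitions of n − k into at most k parts (subtract 1 from each part). So p(54, exactly 8) = p(46, parts ≤ 8). Computing via the recurrence p(m, j) = p(m, j−1) + p(m−j, j) gives 19805.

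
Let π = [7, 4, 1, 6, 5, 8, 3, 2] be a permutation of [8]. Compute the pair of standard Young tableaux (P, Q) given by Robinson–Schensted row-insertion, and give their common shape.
P = [1, 2, 8] / [3, 5] / [4] / [6] / [7];  Q = [1, 4, 6] / [2, 5] / [3] / [7] / [8];  common shape = (3, 2, 1, 1, 1)

Row-insert the values π_1, π_2, … into P one at a time, bumping the leftmost entry strictly greater than the inserted value down to the next row. The recording tableau Q records, in position (i, j), the step at which that cell was added to P.
  Insert 7 (step 1): P = [7];  Q = [1]
  Insert 4 (step 2): P = [4] / [7];  Q = [1] / [2]
  Insert 1 (step 3): P = [1] / [4] / [7];  Q = [1] / [2] / [3]
  Insert 6 (step 4): P = [1, 6] / [4] / [7];  Q = [1, 4] / [2] / [3]
  Insert 5 (step 5): P = [1, 5] / [4, 6] / [7];  Q = [1, 4] / [2, 5] / [3]
  Insert 8 (step 6): P = [1, 5, 8] / [4, 6] / [7];  Q = [1, 4, 6] / [2, 5] / [3]
  Insert 3 (step 7): P = [1, 3, 8] / [4, 5] / [6] / [7];  Q = [1, 4, 6] / [2, 5] / [3] / [7]
  Insert 2 (step 8): P = [1, 2, 8] / [3, 5] / [4] / [6] / [7];  Q = [1, 4, 6] / [2, 5] / [3] / [7] / [8]
Final shape: (3, 2, 1, 1, 1).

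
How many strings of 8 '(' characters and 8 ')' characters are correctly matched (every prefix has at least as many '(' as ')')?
C_8 = 1430

These balanced parentheses are counted by the Catalan number C_n = (1/(n + 1)) · C(2n, n). For n = 8: C_8 = (1/9) · C(16, 8) = 12870/9 = 1430.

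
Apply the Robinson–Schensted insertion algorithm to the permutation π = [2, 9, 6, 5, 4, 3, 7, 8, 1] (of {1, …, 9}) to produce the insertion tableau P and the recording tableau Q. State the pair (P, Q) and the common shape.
P = [1, 3, 7, 8] / [2] / [4] / [5] / [6] / [9];  Q = [1, 2, 7, 8] / [3] / [4] / [5] / [6] / [9];  common shape = (4, 1, 1, 1, 1, 1)

Row-insert the values π_1, π_2, … into P one at a time, bumping the leftmost entry strictly greater than the inserted value down to the next row. The recording tableau Q records, in position (i, j), the step at which that cell was added to P.
  Insert 2 (step 1): P = [2];  Q = [1]
  Insert 9 (step 2): P = [2, 9];  Q = [1, 2]
  Insert 6 (step 3): P = [2, 6] / [9];  Q = [1, 2] / [3]
  Insert 5 (step 4): P = [2, 5] / [6] / [9];  Q = [1, 2] / [3] / [4]
  Insert 4 (step 5): P = [2, 4] / [5] / [6] / [9];  Q = [1, 2] / [3] / [4] / [5]
  Insert 3 (step 6): P = [2, 3] / [4] / [5] / [6] / [9];  Q = [1, 2] / [3] / [4] / [5] / [6]
  Insert 7 (step 7): P = [2, 3, 7] / [4] / [5] / [6] / [9];  Q = [1, 2, 7] / [3] / [4] / [5] / [6]
  Insert 8 (step 8): P = [2, 3, 7, 8] / [4] / [5] / [6] / [9];  Q = [1, 2, 7, 8] / [3] / [4] / [5] / [6]
  Insert 1 (step 9): P = [1, 3, 7, 8] / [2] / [4] / [5] / [6] / [9];  Q = [1, 2, 7, 8] / [3] / [4] / [5] / [6] / [9]
Final shape: (4, 1, 1, 1, 1, 1).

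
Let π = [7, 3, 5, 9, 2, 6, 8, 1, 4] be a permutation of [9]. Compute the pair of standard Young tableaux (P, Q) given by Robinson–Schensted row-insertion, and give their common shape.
P = [1, 4, 6, 8] / [2, 5] / [3, 9] / [7];  Q = [1, 3, 4, 7] / [2, 6] / [5, 9] / [8];  common shape = (4, 2, 2, 1)

Row-insert the values π_1, π_2, … into P one at a time, bumping the leftmost entry strictly greater than the inserted value down to the next row. The recording tableau Q records, in position (i, j), the step at which that cell was added to P.
  Insert 7 (step 1): P = [7];  Q = [1]
  Insert 3 (step 2): P = [3] / [7];  Q = [1] / [2]
  Insert 5 (step 3): P = [3, 5] / [7];  Q = [1, 3] / [2]
  Insert 9 (step 4): P = [3, 5, 9] / [7];  Q = [1, 3, 4] / [2]
  Insert 2 (step 5): P = [2, 5, 9] / [3] / [7];  Q = [1, 3, 4] / [2] / [5]
  Insert 6 (step 6): P = [2, 5, 6] / [3, 9] / [7];  Q = [1, 3, 4] / [2, 6] / [5]
  Insert 8 (step 7): P = [2, 5, 6, 8] / [3, 9] / [7];  Q = [1, 3, 4, 7] / [2, 6] / [5]
  Insert 1 (step 8): P = [1, 5, 6, 8] / [2, 9] / [3] / [7];  Q = [1, 3, 4, 7] / [2, 6] / [5] / [8]
  Insert 4 (step 9): P = [1, 4, 6, 8] / [2, 5] / [3, 9] / [7];  Q = [1, 3, 4, 7] / [2, 6] / [5, 9] / [8]
Final shape: (4, 2, 2, 1).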